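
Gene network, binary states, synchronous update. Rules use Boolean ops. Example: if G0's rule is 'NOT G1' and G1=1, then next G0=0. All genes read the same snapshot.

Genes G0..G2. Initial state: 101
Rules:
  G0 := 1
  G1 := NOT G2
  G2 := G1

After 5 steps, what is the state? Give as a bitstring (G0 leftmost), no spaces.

Step 1: G0=1(const) G1=NOT G2=NOT 1=0 G2=G1=0 -> 100
Step 2: G0=1(const) G1=NOT G2=NOT 0=1 G2=G1=0 -> 110
Step 3: G0=1(const) G1=NOT G2=NOT 0=1 G2=G1=1 -> 111
Step 4: G0=1(const) G1=NOT G2=NOT 1=0 G2=G1=1 -> 101
Step 5: G0=1(const) G1=NOT G2=NOT 1=0 G2=G1=0 -> 100

100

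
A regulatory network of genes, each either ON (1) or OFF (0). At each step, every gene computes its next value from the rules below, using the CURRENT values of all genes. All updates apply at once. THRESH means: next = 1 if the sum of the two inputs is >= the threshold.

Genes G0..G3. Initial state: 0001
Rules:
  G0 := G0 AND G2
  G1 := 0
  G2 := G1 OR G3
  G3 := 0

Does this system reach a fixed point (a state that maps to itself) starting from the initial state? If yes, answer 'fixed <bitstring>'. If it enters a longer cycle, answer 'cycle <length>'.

Step 0: 0001
Step 1: G0=G0&G2=0&0=0 G1=0(const) G2=G1|G3=0|1=1 G3=0(const) -> 0010
Step 2: G0=G0&G2=0&1=0 G1=0(const) G2=G1|G3=0|0=0 G3=0(const) -> 0000
Step 3: G0=G0&G2=0&0=0 G1=0(const) G2=G1|G3=0|0=0 G3=0(const) -> 0000
Fixed point reached at step 2: 0000

Answer: fixed 0000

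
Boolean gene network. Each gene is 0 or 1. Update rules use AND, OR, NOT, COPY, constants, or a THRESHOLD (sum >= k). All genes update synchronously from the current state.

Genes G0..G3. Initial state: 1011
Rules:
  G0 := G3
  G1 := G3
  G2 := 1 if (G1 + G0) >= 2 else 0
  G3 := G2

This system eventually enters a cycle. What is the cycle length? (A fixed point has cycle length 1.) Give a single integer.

Step 0: 1011
Step 1: G0=G3=1 G1=G3=1 G2=(0+1>=2)=0 G3=G2=1 -> 1101
Step 2: G0=G3=1 G1=G3=1 G2=(1+1>=2)=1 G3=G2=0 -> 1110
Step 3: G0=G3=0 G1=G3=0 G2=(1+1>=2)=1 G3=G2=1 -> 0011
Step 4: G0=G3=1 G1=G3=1 G2=(0+0>=2)=0 G3=G2=1 -> 1101
State from step 4 equals state from step 1 -> cycle length 3

Answer: 3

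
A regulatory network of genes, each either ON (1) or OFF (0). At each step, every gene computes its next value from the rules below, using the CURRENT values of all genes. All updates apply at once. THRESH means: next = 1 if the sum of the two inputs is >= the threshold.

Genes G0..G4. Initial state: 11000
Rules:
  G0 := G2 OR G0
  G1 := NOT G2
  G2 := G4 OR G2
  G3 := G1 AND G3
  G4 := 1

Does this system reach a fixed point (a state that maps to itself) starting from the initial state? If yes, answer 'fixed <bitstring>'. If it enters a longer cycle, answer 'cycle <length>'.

Answer: fixed 10101

Derivation:
Step 0: 11000
Step 1: G0=G2|G0=0|1=1 G1=NOT G2=NOT 0=1 G2=G4|G2=0|0=0 G3=G1&G3=1&0=0 G4=1(const) -> 11001
Step 2: G0=G2|G0=0|1=1 G1=NOT G2=NOT 0=1 G2=G4|G2=1|0=1 G3=G1&G3=1&0=0 G4=1(const) -> 11101
Step 3: G0=G2|G0=1|1=1 G1=NOT G2=NOT 1=0 G2=G4|G2=1|1=1 G3=G1&G3=1&0=0 G4=1(const) -> 10101
Step 4: G0=G2|G0=1|1=1 G1=NOT G2=NOT 1=0 G2=G4|G2=1|1=1 G3=G1&G3=0&0=0 G4=1(const) -> 10101
Fixed point reached at step 3: 10101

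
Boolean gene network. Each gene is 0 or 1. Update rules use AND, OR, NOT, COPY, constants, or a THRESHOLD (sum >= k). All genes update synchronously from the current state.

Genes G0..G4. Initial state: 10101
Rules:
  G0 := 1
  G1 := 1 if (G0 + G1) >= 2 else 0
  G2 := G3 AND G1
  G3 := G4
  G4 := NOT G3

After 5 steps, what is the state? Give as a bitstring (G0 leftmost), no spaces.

Step 1: G0=1(const) G1=(1+0>=2)=0 G2=G3&G1=0&0=0 G3=G4=1 G4=NOT G3=NOT 0=1 -> 10011
Step 2: G0=1(const) G1=(1+0>=2)=0 G2=G3&G1=1&0=0 G3=G4=1 G4=NOT G3=NOT 1=0 -> 10010
Step 3: G0=1(const) G1=(1+0>=2)=0 G2=G3&G1=1&0=0 G3=G4=0 G4=NOT G3=NOT 1=0 -> 10000
Step 4: G0=1(const) G1=(1+0>=2)=0 G2=G3&G1=0&0=0 G3=G4=0 G4=NOT G3=NOT 0=1 -> 10001
Step 5: G0=1(const) G1=(1+0>=2)=0 G2=G3&G1=0&0=0 G3=G4=1 G4=NOT G3=NOT 0=1 -> 10011

10011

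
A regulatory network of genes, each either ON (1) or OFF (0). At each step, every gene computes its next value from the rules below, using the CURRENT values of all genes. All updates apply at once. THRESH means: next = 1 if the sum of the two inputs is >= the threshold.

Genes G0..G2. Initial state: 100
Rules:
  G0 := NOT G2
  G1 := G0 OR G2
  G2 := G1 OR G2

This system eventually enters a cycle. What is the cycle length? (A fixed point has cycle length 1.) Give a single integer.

Answer: 1

Derivation:
Step 0: 100
Step 1: G0=NOT G2=NOT 0=1 G1=G0|G2=1|0=1 G2=G1|G2=0|0=0 -> 110
Step 2: G0=NOT G2=NOT 0=1 G1=G0|G2=1|0=1 G2=G1|G2=1|0=1 -> 111
Step 3: G0=NOT G2=NOT 1=0 G1=G0|G2=1|1=1 G2=G1|G2=1|1=1 -> 011
Step 4: G0=NOT G2=NOT 1=0 G1=G0|G2=0|1=1 G2=G1|G2=1|1=1 -> 011
State from step 4 equals state from step 3 -> cycle length 1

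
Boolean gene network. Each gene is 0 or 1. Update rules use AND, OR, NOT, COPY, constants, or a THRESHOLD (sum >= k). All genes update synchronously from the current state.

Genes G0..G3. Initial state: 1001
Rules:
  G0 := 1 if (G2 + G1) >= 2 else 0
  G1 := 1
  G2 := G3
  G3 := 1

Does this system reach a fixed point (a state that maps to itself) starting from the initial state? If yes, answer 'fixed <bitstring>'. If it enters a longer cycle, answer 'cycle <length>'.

Answer: fixed 1111

Derivation:
Step 0: 1001
Step 1: G0=(0+0>=2)=0 G1=1(const) G2=G3=1 G3=1(const) -> 0111
Step 2: G0=(1+1>=2)=1 G1=1(const) G2=G3=1 G3=1(const) -> 1111
Step 3: G0=(1+1>=2)=1 G1=1(const) G2=G3=1 G3=1(const) -> 1111
Fixed point reached at step 2: 1111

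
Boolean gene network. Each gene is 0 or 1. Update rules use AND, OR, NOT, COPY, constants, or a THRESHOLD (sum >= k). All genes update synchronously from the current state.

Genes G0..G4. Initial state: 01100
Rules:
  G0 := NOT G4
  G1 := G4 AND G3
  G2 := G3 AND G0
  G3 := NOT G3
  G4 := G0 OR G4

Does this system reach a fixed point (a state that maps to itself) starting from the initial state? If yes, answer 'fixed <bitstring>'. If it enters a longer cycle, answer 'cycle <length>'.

Step 0: 01100
Step 1: G0=NOT G4=NOT 0=1 G1=G4&G3=0&0=0 G2=G3&G0=0&0=0 G3=NOT G3=NOT 0=1 G4=G0|G4=0|0=0 -> 10010
Step 2: G0=NOT G4=NOT 0=1 G1=G4&G3=0&1=0 G2=G3&G0=1&1=1 G3=NOT G3=NOT 1=0 G4=G0|G4=1|0=1 -> 10101
Step 3: G0=NOT G4=NOT 1=0 G1=G4&G3=1&0=0 G2=G3&G0=0&1=0 G3=NOT G3=NOT 0=1 G4=G0|G4=1|1=1 -> 00011
Step 4: G0=NOT G4=NOT 1=0 G1=G4&G3=1&1=1 G2=G3&G0=1&0=0 G3=NOT G3=NOT 1=0 G4=G0|G4=0|1=1 -> 01001
Step 5: G0=NOT G4=NOT 1=0 G1=G4&G3=1&0=0 G2=G3&G0=0&0=0 G3=NOT G3=NOT 0=1 G4=G0|G4=0|1=1 -> 00011
Cycle of length 2 starting at step 3 -> no fixed point

Answer: cycle 2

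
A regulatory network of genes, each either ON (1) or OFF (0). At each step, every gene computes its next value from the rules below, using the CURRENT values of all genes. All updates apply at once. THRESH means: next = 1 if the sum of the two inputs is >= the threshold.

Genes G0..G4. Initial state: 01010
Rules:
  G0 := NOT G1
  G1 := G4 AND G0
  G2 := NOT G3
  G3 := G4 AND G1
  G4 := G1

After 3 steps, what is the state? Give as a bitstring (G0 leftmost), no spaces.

Step 1: G0=NOT G1=NOT 1=0 G1=G4&G0=0&0=0 G2=NOT G3=NOT 1=0 G3=G4&G1=0&1=0 G4=G1=1 -> 00001
Step 2: G0=NOT G1=NOT 0=1 G1=G4&G0=1&0=0 G2=NOT G3=NOT 0=1 G3=G4&G1=1&0=0 G4=G1=0 -> 10100
Step 3: G0=NOT G1=NOT 0=1 G1=G4&G0=0&1=0 G2=NOT G3=NOT 0=1 G3=G4&G1=0&0=0 G4=G1=0 -> 10100

10100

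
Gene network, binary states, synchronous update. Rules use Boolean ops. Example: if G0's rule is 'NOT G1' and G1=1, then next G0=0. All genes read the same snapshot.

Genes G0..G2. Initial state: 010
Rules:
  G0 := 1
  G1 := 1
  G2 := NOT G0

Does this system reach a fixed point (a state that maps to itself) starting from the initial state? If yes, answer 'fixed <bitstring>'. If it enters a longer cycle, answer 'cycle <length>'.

Step 0: 010
Step 1: G0=1(const) G1=1(const) G2=NOT G0=NOT 0=1 -> 111
Step 2: G0=1(const) G1=1(const) G2=NOT G0=NOT 1=0 -> 110
Step 3: G0=1(const) G1=1(const) G2=NOT G0=NOT 1=0 -> 110
Fixed point reached at step 2: 110

Answer: fixed 110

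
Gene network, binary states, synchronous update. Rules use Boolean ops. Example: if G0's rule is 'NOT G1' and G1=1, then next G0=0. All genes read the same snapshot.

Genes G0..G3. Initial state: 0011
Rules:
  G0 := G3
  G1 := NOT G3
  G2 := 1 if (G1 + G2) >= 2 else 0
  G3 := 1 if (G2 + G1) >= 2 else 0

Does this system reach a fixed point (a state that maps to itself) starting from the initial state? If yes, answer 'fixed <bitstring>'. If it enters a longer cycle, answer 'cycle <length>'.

Step 0: 0011
Step 1: G0=G3=1 G1=NOT G3=NOT 1=0 G2=(0+1>=2)=0 G3=(1+0>=2)=0 -> 1000
Step 2: G0=G3=0 G1=NOT G3=NOT 0=1 G2=(0+0>=2)=0 G3=(0+0>=2)=0 -> 0100
Step 3: G0=G3=0 G1=NOT G3=NOT 0=1 G2=(1+0>=2)=0 G3=(0+1>=2)=0 -> 0100
Fixed point reached at step 2: 0100

Answer: fixed 0100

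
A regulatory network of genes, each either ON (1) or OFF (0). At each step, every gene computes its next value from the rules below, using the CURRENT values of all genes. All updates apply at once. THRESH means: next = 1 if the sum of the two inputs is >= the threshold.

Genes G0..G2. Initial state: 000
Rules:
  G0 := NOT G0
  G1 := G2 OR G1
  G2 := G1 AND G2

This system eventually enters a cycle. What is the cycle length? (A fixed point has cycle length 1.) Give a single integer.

Step 0: 000
Step 1: G0=NOT G0=NOT 0=1 G1=G2|G1=0|0=0 G2=G1&G2=0&0=0 -> 100
Step 2: G0=NOT G0=NOT 1=0 G1=G2|G1=0|0=0 G2=G1&G2=0&0=0 -> 000
State from step 2 equals state from step 0 -> cycle length 2

Answer: 2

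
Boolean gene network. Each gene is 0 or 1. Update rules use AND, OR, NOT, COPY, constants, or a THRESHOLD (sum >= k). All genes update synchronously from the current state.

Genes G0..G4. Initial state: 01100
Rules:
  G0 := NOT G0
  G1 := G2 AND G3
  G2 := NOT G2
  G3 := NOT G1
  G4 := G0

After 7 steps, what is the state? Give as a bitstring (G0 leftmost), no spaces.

Step 1: G0=NOT G0=NOT 0=1 G1=G2&G3=1&0=0 G2=NOT G2=NOT 1=0 G3=NOT G1=NOT 1=0 G4=G0=0 -> 10000
Step 2: G0=NOT G0=NOT 1=0 G1=G2&G3=0&0=0 G2=NOT G2=NOT 0=1 G3=NOT G1=NOT 0=1 G4=G0=1 -> 00111
Step 3: G0=NOT G0=NOT 0=1 G1=G2&G3=1&1=1 G2=NOT G2=NOT 1=0 G3=NOT G1=NOT 0=1 G4=G0=0 -> 11010
Step 4: G0=NOT G0=NOT 1=0 G1=G2&G3=0&1=0 G2=NOT G2=NOT 0=1 G3=NOT G1=NOT 1=0 G4=G0=1 -> 00101
Step 5: G0=NOT G0=NOT 0=1 G1=G2&G3=1&0=0 G2=NOT G2=NOT 1=0 G3=NOT G1=NOT 0=1 G4=G0=0 -> 10010
Step 6: G0=NOT G0=NOT 1=0 G1=G2&G3=0&1=0 G2=NOT G2=NOT 0=1 G3=NOT G1=NOT 0=1 G4=G0=1 -> 00111
Step 7: G0=NOT G0=NOT 0=1 G1=G2&G3=1&1=1 G2=NOT G2=NOT 1=0 G3=NOT G1=NOT 0=1 G4=G0=0 -> 11010

11010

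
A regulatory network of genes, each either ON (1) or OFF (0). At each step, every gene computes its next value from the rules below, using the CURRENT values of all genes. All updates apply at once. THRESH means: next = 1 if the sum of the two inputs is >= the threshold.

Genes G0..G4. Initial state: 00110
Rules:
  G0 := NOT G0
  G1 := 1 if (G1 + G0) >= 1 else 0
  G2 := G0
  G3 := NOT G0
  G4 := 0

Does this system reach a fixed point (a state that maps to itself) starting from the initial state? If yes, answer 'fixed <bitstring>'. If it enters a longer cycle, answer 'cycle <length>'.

Step 0: 00110
Step 1: G0=NOT G0=NOT 0=1 G1=(0+0>=1)=0 G2=G0=0 G3=NOT G0=NOT 0=1 G4=0(const) -> 10010
Step 2: G0=NOT G0=NOT 1=0 G1=(0+1>=1)=1 G2=G0=1 G3=NOT G0=NOT 1=0 G4=0(const) -> 01100
Step 3: G0=NOT G0=NOT 0=1 G1=(1+0>=1)=1 G2=G0=0 G3=NOT G0=NOT 0=1 G4=0(const) -> 11010
Step 4: G0=NOT G0=NOT 1=0 G1=(1+1>=1)=1 G2=G0=1 G3=NOT G0=NOT 1=0 G4=0(const) -> 01100
Cycle of length 2 starting at step 2 -> no fixed point

Answer: cycle 2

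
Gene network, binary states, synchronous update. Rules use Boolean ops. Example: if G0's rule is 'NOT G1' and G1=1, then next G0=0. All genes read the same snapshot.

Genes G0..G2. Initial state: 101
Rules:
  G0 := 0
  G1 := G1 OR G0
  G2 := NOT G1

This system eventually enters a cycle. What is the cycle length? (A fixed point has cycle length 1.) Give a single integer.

Step 0: 101
Step 1: G0=0(const) G1=G1|G0=0|1=1 G2=NOT G1=NOT 0=1 -> 011
Step 2: G0=0(const) G1=G1|G0=1|0=1 G2=NOT G1=NOT 1=0 -> 010
Step 3: G0=0(const) G1=G1|G0=1|0=1 G2=NOT G1=NOT 1=0 -> 010
State from step 3 equals state from step 2 -> cycle length 1

Answer: 1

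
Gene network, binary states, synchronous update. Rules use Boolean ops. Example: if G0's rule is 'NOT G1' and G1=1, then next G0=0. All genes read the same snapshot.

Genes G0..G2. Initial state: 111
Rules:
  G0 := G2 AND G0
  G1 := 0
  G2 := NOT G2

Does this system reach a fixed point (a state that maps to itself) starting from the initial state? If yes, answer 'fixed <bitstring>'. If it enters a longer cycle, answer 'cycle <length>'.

Step 0: 111
Step 1: G0=G2&G0=1&1=1 G1=0(const) G2=NOT G2=NOT 1=0 -> 100
Step 2: G0=G2&G0=0&1=0 G1=0(const) G2=NOT G2=NOT 0=1 -> 001
Step 3: G0=G2&G0=1&0=0 G1=0(const) G2=NOT G2=NOT 1=0 -> 000
Step 4: G0=G2&G0=0&0=0 G1=0(const) G2=NOT G2=NOT 0=1 -> 001
Cycle of length 2 starting at step 2 -> no fixed point

Answer: cycle 2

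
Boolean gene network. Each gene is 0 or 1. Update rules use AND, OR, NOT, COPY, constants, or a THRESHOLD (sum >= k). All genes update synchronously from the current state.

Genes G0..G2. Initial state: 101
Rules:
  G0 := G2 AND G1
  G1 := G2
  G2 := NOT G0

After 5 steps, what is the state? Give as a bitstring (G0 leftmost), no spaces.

Step 1: G0=G2&G1=1&0=0 G1=G2=1 G2=NOT G0=NOT 1=0 -> 010
Step 2: G0=G2&G1=0&1=0 G1=G2=0 G2=NOT G0=NOT 0=1 -> 001
Step 3: G0=G2&G1=1&0=0 G1=G2=1 G2=NOT G0=NOT 0=1 -> 011
Step 4: G0=G2&G1=1&1=1 G1=G2=1 G2=NOT G0=NOT 0=1 -> 111
Step 5: G0=G2&G1=1&1=1 G1=G2=1 G2=NOT G0=NOT 1=0 -> 110

110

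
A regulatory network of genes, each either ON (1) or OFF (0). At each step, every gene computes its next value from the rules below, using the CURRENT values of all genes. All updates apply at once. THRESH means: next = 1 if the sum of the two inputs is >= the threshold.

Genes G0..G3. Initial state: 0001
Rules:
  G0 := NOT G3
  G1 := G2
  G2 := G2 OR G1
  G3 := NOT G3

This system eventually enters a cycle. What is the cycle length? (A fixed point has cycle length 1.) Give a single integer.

Step 0: 0001
Step 1: G0=NOT G3=NOT 1=0 G1=G2=0 G2=G2|G1=0|0=0 G3=NOT G3=NOT 1=0 -> 0000
Step 2: G0=NOT G3=NOT 0=1 G1=G2=0 G2=G2|G1=0|0=0 G3=NOT G3=NOT 0=1 -> 1001
Step 3: G0=NOT G3=NOT 1=0 G1=G2=0 G2=G2|G1=0|0=0 G3=NOT G3=NOT 1=0 -> 0000
State from step 3 equals state from step 1 -> cycle length 2

Answer: 2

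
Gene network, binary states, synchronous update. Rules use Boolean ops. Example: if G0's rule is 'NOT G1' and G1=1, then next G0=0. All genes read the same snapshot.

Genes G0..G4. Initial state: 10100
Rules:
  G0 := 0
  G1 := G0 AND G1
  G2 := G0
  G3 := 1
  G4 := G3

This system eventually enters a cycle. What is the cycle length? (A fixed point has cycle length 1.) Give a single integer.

Step 0: 10100
Step 1: G0=0(const) G1=G0&G1=1&0=0 G2=G0=1 G3=1(const) G4=G3=0 -> 00110
Step 2: G0=0(const) G1=G0&G1=0&0=0 G2=G0=0 G3=1(const) G4=G3=1 -> 00011
Step 3: G0=0(const) G1=G0&G1=0&0=0 G2=G0=0 G3=1(const) G4=G3=1 -> 00011
State from step 3 equals state from step 2 -> cycle length 1

Answer: 1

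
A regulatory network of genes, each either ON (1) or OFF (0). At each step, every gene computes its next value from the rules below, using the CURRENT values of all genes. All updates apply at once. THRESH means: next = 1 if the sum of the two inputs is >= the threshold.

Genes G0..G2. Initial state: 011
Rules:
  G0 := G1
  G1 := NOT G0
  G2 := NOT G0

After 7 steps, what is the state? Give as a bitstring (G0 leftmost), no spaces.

Step 1: G0=G1=1 G1=NOT G0=NOT 0=1 G2=NOT G0=NOT 0=1 -> 111
Step 2: G0=G1=1 G1=NOT G0=NOT 1=0 G2=NOT G0=NOT 1=0 -> 100
Step 3: G0=G1=0 G1=NOT G0=NOT 1=0 G2=NOT G0=NOT 1=0 -> 000
Step 4: G0=G1=0 G1=NOT G0=NOT 0=1 G2=NOT G0=NOT 0=1 -> 011
Step 5: G0=G1=1 G1=NOT G0=NOT 0=1 G2=NOT G0=NOT 0=1 -> 111
Step 6: G0=G1=1 G1=NOT G0=NOT 1=0 G2=NOT G0=NOT 1=0 -> 100
Step 7: G0=G1=0 G1=NOT G0=NOT 1=0 G2=NOT G0=NOT 1=0 -> 000

000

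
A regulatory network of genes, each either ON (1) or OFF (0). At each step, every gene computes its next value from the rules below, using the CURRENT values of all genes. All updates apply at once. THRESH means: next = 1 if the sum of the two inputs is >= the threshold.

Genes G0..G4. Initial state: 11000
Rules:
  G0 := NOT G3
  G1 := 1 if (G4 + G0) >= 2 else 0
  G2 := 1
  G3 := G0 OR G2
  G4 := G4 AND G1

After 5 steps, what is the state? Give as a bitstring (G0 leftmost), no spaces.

Step 1: G0=NOT G3=NOT 0=1 G1=(0+1>=2)=0 G2=1(const) G3=G0|G2=1|0=1 G4=G4&G1=0&1=0 -> 10110
Step 2: G0=NOT G3=NOT 1=0 G1=(0+1>=2)=0 G2=1(const) G3=G0|G2=1|1=1 G4=G4&G1=0&0=0 -> 00110
Step 3: G0=NOT G3=NOT 1=0 G1=(0+0>=2)=0 G2=1(const) G3=G0|G2=0|1=1 G4=G4&G1=0&0=0 -> 00110
Step 4: G0=NOT G3=NOT 1=0 G1=(0+0>=2)=0 G2=1(const) G3=G0|G2=0|1=1 G4=G4&G1=0&0=0 -> 00110
Step 5: G0=NOT G3=NOT 1=0 G1=(0+0>=2)=0 G2=1(const) G3=G0|G2=0|1=1 G4=G4&G1=0&0=0 -> 00110

00110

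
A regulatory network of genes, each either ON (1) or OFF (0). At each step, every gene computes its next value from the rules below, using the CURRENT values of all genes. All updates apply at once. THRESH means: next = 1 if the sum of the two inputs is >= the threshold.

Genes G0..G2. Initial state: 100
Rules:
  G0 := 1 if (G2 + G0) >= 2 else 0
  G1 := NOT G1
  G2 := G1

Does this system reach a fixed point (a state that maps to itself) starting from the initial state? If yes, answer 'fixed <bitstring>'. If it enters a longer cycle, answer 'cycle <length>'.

Step 0: 100
Step 1: G0=(0+1>=2)=0 G1=NOT G1=NOT 0=1 G2=G1=0 -> 010
Step 2: G0=(0+0>=2)=0 G1=NOT G1=NOT 1=0 G2=G1=1 -> 001
Step 3: G0=(1+0>=2)=0 G1=NOT G1=NOT 0=1 G2=G1=0 -> 010
Cycle of length 2 starting at step 1 -> no fixed point

Answer: cycle 2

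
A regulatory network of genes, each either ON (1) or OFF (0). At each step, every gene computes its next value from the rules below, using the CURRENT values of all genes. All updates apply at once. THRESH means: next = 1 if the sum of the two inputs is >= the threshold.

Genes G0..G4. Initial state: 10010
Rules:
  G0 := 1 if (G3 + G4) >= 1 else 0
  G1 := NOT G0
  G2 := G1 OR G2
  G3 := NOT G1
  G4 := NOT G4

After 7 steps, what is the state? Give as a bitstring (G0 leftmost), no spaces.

Step 1: G0=(1+0>=1)=1 G1=NOT G0=NOT 1=0 G2=G1|G2=0|0=0 G3=NOT G1=NOT 0=1 G4=NOT G4=NOT 0=1 -> 10011
Step 2: G0=(1+1>=1)=1 G1=NOT G0=NOT 1=0 G2=G1|G2=0|0=0 G3=NOT G1=NOT 0=1 G4=NOT G4=NOT 1=0 -> 10010
Step 3: G0=(1+0>=1)=1 G1=NOT G0=NOT 1=0 G2=G1|G2=0|0=0 G3=NOT G1=NOT 0=1 G4=NOT G4=NOT 0=1 -> 10011
Step 4: G0=(1+1>=1)=1 G1=NOT G0=NOT 1=0 G2=G1|G2=0|0=0 G3=NOT G1=NOT 0=1 G4=NOT G4=NOT 1=0 -> 10010
Step 5: G0=(1+0>=1)=1 G1=NOT G0=NOT 1=0 G2=G1|G2=0|0=0 G3=NOT G1=NOT 0=1 G4=NOT G4=NOT 0=1 -> 10011
Step 6: G0=(1+1>=1)=1 G1=NOT G0=NOT 1=0 G2=G1|G2=0|0=0 G3=NOT G1=NOT 0=1 G4=NOT G4=NOT 1=0 -> 10010
Step 7: G0=(1+0>=1)=1 G1=NOT G0=NOT 1=0 G2=G1|G2=0|0=0 G3=NOT G1=NOT 0=1 G4=NOT G4=NOT 0=1 -> 10011

10011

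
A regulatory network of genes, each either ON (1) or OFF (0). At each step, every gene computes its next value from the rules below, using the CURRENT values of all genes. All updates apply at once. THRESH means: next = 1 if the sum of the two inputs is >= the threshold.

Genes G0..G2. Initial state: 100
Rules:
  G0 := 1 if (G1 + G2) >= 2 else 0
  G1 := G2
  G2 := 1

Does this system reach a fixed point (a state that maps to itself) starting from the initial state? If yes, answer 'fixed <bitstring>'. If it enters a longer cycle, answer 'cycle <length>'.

Answer: fixed 111

Derivation:
Step 0: 100
Step 1: G0=(0+0>=2)=0 G1=G2=0 G2=1(const) -> 001
Step 2: G0=(0+1>=2)=0 G1=G2=1 G2=1(const) -> 011
Step 3: G0=(1+1>=2)=1 G1=G2=1 G2=1(const) -> 111
Step 4: G0=(1+1>=2)=1 G1=G2=1 G2=1(const) -> 111
Fixed point reached at step 3: 111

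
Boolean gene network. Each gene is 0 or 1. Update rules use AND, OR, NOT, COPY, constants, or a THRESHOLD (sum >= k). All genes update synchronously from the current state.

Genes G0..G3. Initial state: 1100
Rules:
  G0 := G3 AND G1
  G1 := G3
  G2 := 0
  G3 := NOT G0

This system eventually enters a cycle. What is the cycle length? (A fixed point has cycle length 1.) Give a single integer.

Step 0: 1100
Step 1: G0=G3&G1=0&1=0 G1=G3=0 G2=0(const) G3=NOT G0=NOT 1=0 -> 0000
Step 2: G0=G3&G1=0&0=0 G1=G3=0 G2=0(const) G3=NOT G0=NOT 0=1 -> 0001
Step 3: G0=G3&G1=1&0=0 G1=G3=1 G2=0(const) G3=NOT G0=NOT 0=1 -> 0101
Step 4: G0=G3&G1=1&1=1 G1=G3=1 G2=0(const) G3=NOT G0=NOT 0=1 -> 1101
Step 5: G0=G3&G1=1&1=1 G1=G3=1 G2=0(const) G3=NOT G0=NOT 1=0 -> 1100
State from step 5 equals state from step 0 -> cycle length 5

Answer: 5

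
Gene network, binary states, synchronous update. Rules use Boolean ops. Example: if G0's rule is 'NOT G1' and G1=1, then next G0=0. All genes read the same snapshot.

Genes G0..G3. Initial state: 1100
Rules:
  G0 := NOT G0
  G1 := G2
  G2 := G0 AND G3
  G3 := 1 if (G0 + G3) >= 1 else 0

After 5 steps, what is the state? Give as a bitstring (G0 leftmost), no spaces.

Step 1: G0=NOT G0=NOT 1=0 G1=G2=0 G2=G0&G3=1&0=0 G3=(1+0>=1)=1 -> 0001
Step 2: G0=NOT G0=NOT 0=1 G1=G2=0 G2=G0&G3=0&1=0 G3=(0+1>=1)=1 -> 1001
Step 3: G0=NOT G0=NOT 1=0 G1=G2=0 G2=G0&G3=1&1=1 G3=(1+1>=1)=1 -> 0011
Step 4: G0=NOT G0=NOT 0=1 G1=G2=1 G2=G0&G3=0&1=0 G3=(0+1>=1)=1 -> 1101
Step 5: G0=NOT G0=NOT 1=0 G1=G2=0 G2=G0&G3=1&1=1 G3=(1+1>=1)=1 -> 0011

0011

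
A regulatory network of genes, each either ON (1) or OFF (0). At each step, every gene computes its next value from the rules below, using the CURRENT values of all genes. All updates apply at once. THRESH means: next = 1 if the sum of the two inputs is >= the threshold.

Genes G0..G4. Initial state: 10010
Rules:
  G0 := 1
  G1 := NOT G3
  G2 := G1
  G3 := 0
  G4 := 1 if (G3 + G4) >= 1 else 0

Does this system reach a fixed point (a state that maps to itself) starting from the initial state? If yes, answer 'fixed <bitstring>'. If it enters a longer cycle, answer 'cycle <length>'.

Answer: fixed 11101

Derivation:
Step 0: 10010
Step 1: G0=1(const) G1=NOT G3=NOT 1=0 G2=G1=0 G3=0(const) G4=(1+0>=1)=1 -> 10001
Step 2: G0=1(const) G1=NOT G3=NOT 0=1 G2=G1=0 G3=0(const) G4=(0+1>=1)=1 -> 11001
Step 3: G0=1(const) G1=NOT G3=NOT 0=1 G2=G1=1 G3=0(const) G4=(0+1>=1)=1 -> 11101
Step 4: G0=1(const) G1=NOT G3=NOT 0=1 G2=G1=1 G3=0(const) G4=(0+1>=1)=1 -> 11101
Fixed point reached at step 3: 11101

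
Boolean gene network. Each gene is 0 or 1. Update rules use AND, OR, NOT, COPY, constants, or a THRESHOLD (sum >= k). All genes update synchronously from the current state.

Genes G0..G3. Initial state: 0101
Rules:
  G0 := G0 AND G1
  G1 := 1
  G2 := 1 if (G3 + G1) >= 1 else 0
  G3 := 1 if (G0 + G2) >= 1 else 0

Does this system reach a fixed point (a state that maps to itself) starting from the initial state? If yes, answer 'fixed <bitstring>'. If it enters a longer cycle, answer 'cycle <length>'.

Step 0: 0101
Step 1: G0=G0&G1=0&1=0 G1=1(const) G2=(1+1>=1)=1 G3=(0+0>=1)=0 -> 0110
Step 2: G0=G0&G1=0&1=0 G1=1(const) G2=(0+1>=1)=1 G3=(0+1>=1)=1 -> 0111
Step 3: G0=G0&G1=0&1=0 G1=1(const) G2=(1+1>=1)=1 G3=(0+1>=1)=1 -> 0111
Fixed point reached at step 2: 0111

Answer: fixed 0111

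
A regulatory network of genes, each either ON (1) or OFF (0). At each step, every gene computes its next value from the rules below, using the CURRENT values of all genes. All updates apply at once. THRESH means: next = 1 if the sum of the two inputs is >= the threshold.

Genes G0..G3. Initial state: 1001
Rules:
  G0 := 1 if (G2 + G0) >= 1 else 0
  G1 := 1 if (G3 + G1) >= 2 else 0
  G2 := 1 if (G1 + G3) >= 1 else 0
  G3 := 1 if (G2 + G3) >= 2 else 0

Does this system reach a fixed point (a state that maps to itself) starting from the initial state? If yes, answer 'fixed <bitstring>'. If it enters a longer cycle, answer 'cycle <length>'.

Answer: fixed 1000

Derivation:
Step 0: 1001
Step 1: G0=(0+1>=1)=1 G1=(1+0>=2)=0 G2=(0+1>=1)=1 G3=(0+1>=2)=0 -> 1010
Step 2: G0=(1+1>=1)=1 G1=(0+0>=2)=0 G2=(0+0>=1)=0 G3=(1+0>=2)=0 -> 1000
Step 3: G0=(0+1>=1)=1 G1=(0+0>=2)=0 G2=(0+0>=1)=0 G3=(0+0>=2)=0 -> 1000
Fixed point reached at step 2: 1000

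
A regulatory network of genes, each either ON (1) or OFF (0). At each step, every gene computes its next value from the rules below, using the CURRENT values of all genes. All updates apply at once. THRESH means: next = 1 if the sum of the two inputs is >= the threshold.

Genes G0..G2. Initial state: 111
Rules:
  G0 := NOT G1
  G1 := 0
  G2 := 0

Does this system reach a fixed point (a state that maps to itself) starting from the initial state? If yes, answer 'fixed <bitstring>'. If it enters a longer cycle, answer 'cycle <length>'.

Step 0: 111
Step 1: G0=NOT G1=NOT 1=0 G1=0(const) G2=0(const) -> 000
Step 2: G0=NOT G1=NOT 0=1 G1=0(const) G2=0(const) -> 100
Step 3: G0=NOT G1=NOT 0=1 G1=0(const) G2=0(const) -> 100
Fixed point reached at step 2: 100

Answer: fixed 100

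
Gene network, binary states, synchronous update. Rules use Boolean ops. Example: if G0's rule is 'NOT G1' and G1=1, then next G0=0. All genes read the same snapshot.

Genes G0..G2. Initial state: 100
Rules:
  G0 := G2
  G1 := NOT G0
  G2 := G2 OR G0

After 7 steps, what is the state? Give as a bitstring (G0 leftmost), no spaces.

Step 1: G0=G2=0 G1=NOT G0=NOT 1=0 G2=G2|G0=0|1=1 -> 001
Step 2: G0=G2=1 G1=NOT G0=NOT 0=1 G2=G2|G0=1|0=1 -> 111
Step 3: G0=G2=1 G1=NOT G0=NOT 1=0 G2=G2|G0=1|1=1 -> 101
Step 4: G0=G2=1 G1=NOT G0=NOT 1=0 G2=G2|G0=1|1=1 -> 101
Step 5: G0=G2=1 G1=NOT G0=NOT 1=0 G2=G2|G0=1|1=1 -> 101
Step 6: G0=G2=1 G1=NOT G0=NOT 1=0 G2=G2|G0=1|1=1 -> 101
Step 7: G0=G2=1 G1=NOT G0=NOT 1=0 G2=G2|G0=1|1=1 -> 101

101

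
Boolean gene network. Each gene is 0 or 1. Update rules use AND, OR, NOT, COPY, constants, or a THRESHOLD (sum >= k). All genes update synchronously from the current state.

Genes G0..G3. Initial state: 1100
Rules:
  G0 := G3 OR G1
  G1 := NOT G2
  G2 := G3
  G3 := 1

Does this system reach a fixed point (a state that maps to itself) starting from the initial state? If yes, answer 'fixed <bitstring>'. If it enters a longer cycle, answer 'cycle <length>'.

Step 0: 1100
Step 1: G0=G3|G1=0|1=1 G1=NOT G2=NOT 0=1 G2=G3=0 G3=1(const) -> 1101
Step 2: G0=G3|G1=1|1=1 G1=NOT G2=NOT 0=1 G2=G3=1 G3=1(const) -> 1111
Step 3: G0=G3|G1=1|1=1 G1=NOT G2=NOT 1=0 G2=G3=1 G3=1(const) -> 1011
Step 4: G0=G3|G1=1|0=1 G1=NOT G2=NOT 1=0 G2=G3=1 G3=1(const) -> 1011
Fixed point reached at step 3: 1011

Answer: fixed 1011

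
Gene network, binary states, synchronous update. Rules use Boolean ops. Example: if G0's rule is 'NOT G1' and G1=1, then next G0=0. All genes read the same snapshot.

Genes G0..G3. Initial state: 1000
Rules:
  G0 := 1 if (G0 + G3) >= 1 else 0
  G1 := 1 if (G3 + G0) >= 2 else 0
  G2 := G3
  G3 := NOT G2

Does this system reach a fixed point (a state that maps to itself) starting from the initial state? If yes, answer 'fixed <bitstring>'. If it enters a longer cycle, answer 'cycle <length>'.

Step 0: 1000
Step 1: G0=(1+0>=1)=1 G1=(0+1>=2)=0 G2=G3=0 G3=NOT G2=NOT 0=1 -> 1001
Step 2: G0=(1+1>=1)=1 G1=(1+1>=2)=1 G2=G3=1 G3=NOT G2=NOT 0=1 -> 1111
Step 3: G0=(1+1>=1)=1 G1=(1+1>=2)=1 G2=G3=1 G3=NOT G2=NOT 1=0 -> 1110
Step 4: G0=(1+0>=1)=1 G1=(0+1>=2)=0 G2=G3=0 G3=NOT G2=NOT 1=0 -> 1000
Cycle of length 4 starting at step 0 -> no fixed point

Answer: cycle 4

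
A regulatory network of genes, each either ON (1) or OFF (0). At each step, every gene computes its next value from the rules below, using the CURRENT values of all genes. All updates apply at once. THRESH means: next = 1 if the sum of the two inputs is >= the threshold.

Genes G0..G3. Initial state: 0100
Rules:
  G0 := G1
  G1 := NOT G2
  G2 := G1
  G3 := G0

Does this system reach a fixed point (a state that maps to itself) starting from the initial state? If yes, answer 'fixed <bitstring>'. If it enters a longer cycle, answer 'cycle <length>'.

Answer: cycle 4

Derivation:
Step 0: 0100
Step 1: G0=G1=1 G1=NOT G2=NOT 0=1 G2=G1=1 G3=G0=0 -> 1110
Step 2: G0=G1=1 G1=NOT G2=NOT 1=0 G2=G1=1 G3=G0=1 -> 1011
Step 3: G0=G1=0 G1=NOT G2=NOT 1=0 G2=G1=0 G3=G0=1 -> 0001
Step 4: G0=G1=0 G1=NOT G2=NOT 0=1 G2=G1=0 G3=G0=0 -> 0100
Cycle of length 4 starting at step 0 -> no fixed point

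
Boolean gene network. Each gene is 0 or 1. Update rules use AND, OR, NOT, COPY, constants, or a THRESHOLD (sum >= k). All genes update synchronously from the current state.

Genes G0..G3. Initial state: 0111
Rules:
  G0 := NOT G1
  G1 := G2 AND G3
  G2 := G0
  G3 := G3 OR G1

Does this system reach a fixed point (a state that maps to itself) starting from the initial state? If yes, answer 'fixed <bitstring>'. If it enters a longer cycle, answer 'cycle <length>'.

Step 0: 0111
Step 1: G0=NOT G1=NOT 1=0 G1=G2&G3=1&1=1 G2=G0=0 G3=G3|G1=1|1=1 -> 0101
Step 2: G0=NOT G1=NOT 1=0 G1=G2&G3=0&1=0 G2=G0=0 G3=G3|G1=1|1=1 -> 0001
Step 3: G0=NOT G1=NOT 0=1 G1=G2&G3=0&1=0 G2=G0=0 G3=G3|G1=1|0=1 -> 1001
Step 4: G0=NOT G1=NOT 0=1 G1=G2&G3=0&1=0 G2=G0=1 G3=G3|G1=1|0=1 -> 1011
Step 5: G0=NOT G1=NOT 0=1 G1=G2&G3=1&1=1 G2=G0=1 G3=G3|G1=1|0=1 -> 1111
Step 6: G0=NOT G1=NOT 1=0 G1=G2&G3=1&1=1 G2=G0=1 G3=G3|G1=1|1=1 -> 0111
Cycle of length 6 starting at step 0 -> no fixed point

Answer: cycle 6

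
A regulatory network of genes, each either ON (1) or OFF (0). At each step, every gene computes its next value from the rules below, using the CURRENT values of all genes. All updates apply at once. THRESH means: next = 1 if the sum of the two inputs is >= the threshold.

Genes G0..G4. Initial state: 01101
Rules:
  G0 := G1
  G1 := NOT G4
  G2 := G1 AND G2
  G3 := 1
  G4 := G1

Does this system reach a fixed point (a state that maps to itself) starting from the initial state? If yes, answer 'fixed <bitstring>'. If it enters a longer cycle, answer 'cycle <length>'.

Step 0: 01101
Step 1: G0=G1=1 G1=NOT G4=NOT 1=0 G2=G1&G2=1&1=1 G3=1(const) G4=G1=1 -> 10111
Step 2: G0=G1=0 G1=NOT G4=NOT 1=0 G2=G1&G2=0&1=0 G3=1(const) G4=G1=0 -> 00010
Step 3: G0=G1=0 G1=NOT G4=NOT 0=1 G2=G1&G2=0&0=0 G3=1(const) G4=G1=0 -> 01010
Step 4: G0=G1=1 G1=NOT G4=NOT 0=1 G2=G1&G2=1&0=0 G3=1(const) G4=G1=1 -> 11011
Step 5: G0=G1=1 G1=NOT G4=NOT 1=0 G2=G1&G2=1&0=0 G3=1(const) G4=G1=1 -> 10011
Step 6: G0=G1=0 G1=NOT G4=NOT 1=0 G2=G1&G2=0&0=0 G3=1(const) G4=G1=0 -> 00010
Cycle of length 4 starting at step 2 -> no fixed point

Answer: cycle 4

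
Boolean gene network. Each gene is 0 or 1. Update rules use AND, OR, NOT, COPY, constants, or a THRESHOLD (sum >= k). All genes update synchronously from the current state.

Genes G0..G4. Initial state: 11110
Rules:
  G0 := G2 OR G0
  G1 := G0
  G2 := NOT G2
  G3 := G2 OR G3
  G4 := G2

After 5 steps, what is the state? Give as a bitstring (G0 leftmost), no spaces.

Step 1: G0=G2|G0=1|1=1 G1=G0=1 G2=NOT G2=NOT 1=0 G3=G2|G3=1|1=1 G4=G2=1 -> 11011
Step 2: G0=G2|G0=0|1=1 G1=G0=1 G2=NOT G2=NOT 0=1 G3=G2|G3=0|1=1 G4=G2=0 -> 11110
Step 3: G0=G2|G0=1|1=1 G1=G0=1 G2=NOT G2=NOT 1=0 G3=G2|G3=1|1=1 G4=G2=1 -> 11011
Step 4: G0=G2|G0=0|1=1 G1=G0=1 G2=NOT G2=NOT 0=1 G3=G2|G3=0|1=1 G4=G2=0 -> 11110
Step 5: G0=G2|G0=1|1=1 G1=G0=1 G2=NOT G2=NOT 1=0 G3=G2|G3=1|1=1 G4=G2=1 -> 11011

11011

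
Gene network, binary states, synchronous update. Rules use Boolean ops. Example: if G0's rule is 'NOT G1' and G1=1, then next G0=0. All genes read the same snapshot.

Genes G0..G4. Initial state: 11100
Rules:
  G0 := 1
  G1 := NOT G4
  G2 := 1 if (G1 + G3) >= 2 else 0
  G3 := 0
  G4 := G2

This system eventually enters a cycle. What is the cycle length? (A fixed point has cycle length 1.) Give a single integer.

Answer: 1

Derivation:
Step 0: 11100
Step 1: G0=1(const) G1=NOT G4=NOT 0=1 G2=(1+0>=2)=0 G3=0(const) G4=G2=1 -> 11001
Step 2: G0=1(const) G1=NOT G4=NOT 1=0 G2=(1+0>=2)=0 G3=0(const) G4=G2=0 -> 10000
Step 3: G0=1(const) G1=NOT G4=NOT 0=1 G2=(0+0>=2)=0 G3=0(const) G4=G2=0 -> 11000
Step 4: G0=1(const) G1=NOT G4=NOT 0=1 G2=(1+0>=2)=0 G3=0(const) G4=G2=0 -> 11000
State from step 4 equals state from step 3 -> cycle length 1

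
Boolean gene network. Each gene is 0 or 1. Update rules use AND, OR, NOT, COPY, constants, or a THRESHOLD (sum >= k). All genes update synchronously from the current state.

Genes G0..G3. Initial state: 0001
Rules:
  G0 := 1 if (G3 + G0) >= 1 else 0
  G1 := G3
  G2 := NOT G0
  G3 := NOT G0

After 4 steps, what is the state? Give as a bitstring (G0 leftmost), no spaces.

Step 1: G0=(1+0>=1)=1 G1=G3=1 G2=NOT G0=NOT 0=1 G3=NOT G0=NOT 0=1 -> 1111
Step 2: G0=(1+1>=1)=1 G1=G3=1 G2=NOT G0=NOT 1=0 G3=NOT G0=NOT 1=0 -> 1100
Step 3: G0=(0+1>=1)=1 G1=G3=0 G2=NOT G0=NOT 1=0 G3=NOT G0=NOT 1=0 -> 1000
Step 4: G0=(0+1>=1)=1 G1=G3=0 G2=NOT G0=NOT 1=0 G3=NOT G0=NOT 1=0 -> 1000

1000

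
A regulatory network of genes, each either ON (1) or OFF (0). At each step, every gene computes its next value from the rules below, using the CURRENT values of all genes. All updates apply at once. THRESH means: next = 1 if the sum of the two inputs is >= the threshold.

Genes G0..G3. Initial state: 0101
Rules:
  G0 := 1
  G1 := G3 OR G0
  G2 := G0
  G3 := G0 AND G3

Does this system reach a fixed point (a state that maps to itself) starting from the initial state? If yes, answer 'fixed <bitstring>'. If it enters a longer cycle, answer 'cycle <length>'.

Step 0: 0101
Step 1: G0=1(const) G1=G3|G0=1|0=1 G2=G0=0 G3=G0&G3=0&1=0 -> 1100
Step 2: G0=1(const) G1=G3|G0=0|1=1 G2=G0=1 G3=G0&G3=1&0=0 -> 1110
Step 3: G0=1(const) G1=G3|G0=0|1=1 G2=G0=1 G3=G0&G3=1&0=0 -> 1110
Fixed point reached at step 2: 1110

Answer: fixed 1110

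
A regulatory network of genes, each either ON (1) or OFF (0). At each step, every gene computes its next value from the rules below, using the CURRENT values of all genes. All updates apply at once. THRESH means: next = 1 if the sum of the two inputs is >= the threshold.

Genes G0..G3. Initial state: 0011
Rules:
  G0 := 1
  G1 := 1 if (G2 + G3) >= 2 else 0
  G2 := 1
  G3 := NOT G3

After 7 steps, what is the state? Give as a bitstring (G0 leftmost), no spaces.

Step 1: G0=1(const) G1=(1+1>=2)=1 G2=1(const) G3=NOT G3=NOT 1=0 -> 1110
Step 2: G0=1(const) G1=(1+0>=2)=0 G2=1(const) G3=NOT G3=NOT 0=1 -> 1011
Step 3: G0=1(const) G1=(1+1>=2)=1 G2=1(const) G3=NOT G3=NOT 1=0 -> 1110
Step 4: G0=1(const) G1=(1+0>=2)=0 G2=1(const) G3=NOT G3=NOT 0=1 -> 1011
Step 5: G0=1(const) G1=(1+1>=2)=1 G2=1(const) G3=NOT G3=NOT 1=0 -> 1110
Step 6: G0=1(const) G1=(1+0>=2)=0 G2=1(const) G3=NOT G3=NOT 0=1 -> 1011
Step 7: G0=1(const) G1=(1+1>=2)=1 G2=1(const) G3=NOT G3=NOT 1=0 -> 1110

1110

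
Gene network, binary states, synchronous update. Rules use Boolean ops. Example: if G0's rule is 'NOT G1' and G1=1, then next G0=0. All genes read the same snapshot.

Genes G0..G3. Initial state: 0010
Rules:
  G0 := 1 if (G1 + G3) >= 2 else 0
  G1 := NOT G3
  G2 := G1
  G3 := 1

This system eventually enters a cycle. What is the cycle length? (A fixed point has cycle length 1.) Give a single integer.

Step 0: 0010
Step 1: G0=(0+0>=2)=0 G1=NOT G3=NOT 0=1 G2=G1=0 G3=1(const) -> 0101
Step 2: G0=(1+1>=2)=1 G1=NOT G3=NOT 1=0 G2=G1=1 G3=1(const) -> 1011
Step 3: G0=(0+1>=2)=0 G1=NOT G3=NOT 1=0 G2=G1=0 G3=1(const) -> 0001
Step 4: G0=(0+1>=2)=0 G1=NOT G3=NOT 1=0 G2=G1=0 G3=1(const) -> 0001
State from step 4 equals state from step 3 -> cycle length 1

Answer: 1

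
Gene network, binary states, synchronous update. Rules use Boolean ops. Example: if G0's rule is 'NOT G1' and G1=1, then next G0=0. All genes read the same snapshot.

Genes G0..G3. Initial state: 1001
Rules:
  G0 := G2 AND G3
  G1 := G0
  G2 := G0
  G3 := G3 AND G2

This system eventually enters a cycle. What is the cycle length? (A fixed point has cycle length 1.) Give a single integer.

Answer: 1

Derivation:
Step 0: 1001
Step 1: G0=G2&G3=0&1=0 G1=G0=1 G2=G0=1 G3=G3&G2=1&0=0 -> 0110
Step 2: G0=G2&G3=1&0=0 G1=G0=0 G2=G0=0 G3=G3&G2=0&1=0 -> 0000
Step 3: G0=G2&G3=0&0=0 G1=G0=0 G2=G0=0 G3=G3&G2=0&0=0 -> 0000
State from step 3 equals state from step 2 -> cycle length 1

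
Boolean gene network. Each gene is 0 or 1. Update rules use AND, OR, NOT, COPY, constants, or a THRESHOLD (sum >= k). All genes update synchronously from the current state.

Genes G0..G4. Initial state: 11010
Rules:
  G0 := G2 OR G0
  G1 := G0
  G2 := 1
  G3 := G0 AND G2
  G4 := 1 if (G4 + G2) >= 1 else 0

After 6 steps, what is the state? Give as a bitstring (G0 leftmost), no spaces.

Step 1: G0=G2|G0=0|1=1 G1=G0=1 G2=1(const) G3=G0&G2=1&0=0 G4=(0+0>=1)=0 -> 11100
Step 2: G0=G2|G0=1|1=1 G1=G0=1 G2=1(const) G3=G0&G2=1&1=1 G4=(0+1>=1)=1 -> 11111
Step 3: G0=G2|G0=1|1=1 G1=G0=1 G2=1(const) G3=G0&G2=1&1=1 G4=(1+1>=1)=1 -> 11111
Step 4: G0=G2|G0=1|1=1 G1=G0=1 G2=1(const) G3=G0&G2=1&1=1 G4=(1+1>=1)=1 -> 11111
Step 5: G0=G2|G0=1|1=1 G1=G0=1 G2=1(const) G3=G0&G2=1&1=1 G4=(1+1>=1)=1 -> 11111
Step 6: G0=G2|G0=1|1=1 G1=G0=1 G2=1(const) G3=G0&G2=1&1=1 G4=(1+1>=1)=1 -> 11111

11111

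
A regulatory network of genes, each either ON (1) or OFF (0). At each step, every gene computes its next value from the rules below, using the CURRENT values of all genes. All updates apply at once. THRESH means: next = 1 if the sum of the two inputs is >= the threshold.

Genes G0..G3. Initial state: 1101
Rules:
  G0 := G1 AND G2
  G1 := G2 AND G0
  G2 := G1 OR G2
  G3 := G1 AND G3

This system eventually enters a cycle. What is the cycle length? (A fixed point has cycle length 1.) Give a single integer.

Step 0: 1101
Step 1: G0=G1&G2=1&0=0 G1=G2&G0=0&1=0 G2=G1|G2=1|0=1 G3=G1&G3=1&1=1 -> 0011
Step 2: G0=G1&G2=0&1=0 G1=G2&G0=1&0=0 G2=G1|G2=0|1=1 G3=G1&G3=0&1=0 -> 0010
Step 3: G0=G1&G2=0&1=0 G1=G2&G0=1&0=0 G2=G1|G2=0|1=1 G3=G1&G3=0&0=0 -> 0010
State from step 3 equals state from step 2 -> cycle length 1

Answer: 1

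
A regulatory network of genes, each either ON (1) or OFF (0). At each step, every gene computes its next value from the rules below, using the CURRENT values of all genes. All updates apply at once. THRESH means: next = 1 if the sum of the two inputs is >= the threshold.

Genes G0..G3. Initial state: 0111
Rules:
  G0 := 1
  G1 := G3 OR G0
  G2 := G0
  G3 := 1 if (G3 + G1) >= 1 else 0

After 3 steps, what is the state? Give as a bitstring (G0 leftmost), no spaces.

Step 1: G0=1(const) G1=G3|G0=1|0=1 G2=G0=0 G3=(1+1>=1)=1 -> 1101
Step 2: G0=1(const) G1=G3|G0=1|1=1 G2=G0=1 G3=(1+1>=1)=1 -> 1111
Step 3: G0=1(const) G1=G3|G0=1|1=1 G2=G0=1 G3=(1+1>=1)=1 -> 1111

1111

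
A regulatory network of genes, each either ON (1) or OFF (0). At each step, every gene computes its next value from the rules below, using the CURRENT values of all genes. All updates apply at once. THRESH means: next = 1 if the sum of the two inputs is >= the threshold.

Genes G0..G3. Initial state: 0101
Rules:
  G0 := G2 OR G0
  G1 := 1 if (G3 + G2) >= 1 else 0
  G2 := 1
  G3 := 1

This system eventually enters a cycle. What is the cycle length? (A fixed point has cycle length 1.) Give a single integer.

Answer: 1

Derivation:
Step 0: 0101
Step 1: G0=G2|G0=0|0=0 G1=(1+0>=1)=1 G2=1(const) G3=1(const) -> 0111
Step 2: G0=G2|G0=1|0=1 G1=(1+1>=1)=1 G2=1(const) G3=1(const) -> 1111
Step 3: G0=G2|G0=1|1=1 G1=(1+1>=1)=1 G2=1(const) G3=1(const) -> 1111
State from step 3 equals state from step 2 -> cycle length 1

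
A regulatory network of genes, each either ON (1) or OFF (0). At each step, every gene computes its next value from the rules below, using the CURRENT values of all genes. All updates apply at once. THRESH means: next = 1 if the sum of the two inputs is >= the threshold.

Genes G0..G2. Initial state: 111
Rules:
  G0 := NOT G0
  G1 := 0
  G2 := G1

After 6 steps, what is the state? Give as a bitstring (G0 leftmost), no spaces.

Step 1: G0=NOT G0=NOT 1=0 G1=0(const) G2=G1=1 -> 001
Step 2: G0=NOT G0=NOT 0=1 G1=0(const) G2=G1=0 -> 100
Step 3: G0=NOT G0=NOT 1=0 G1=0(const) G2=G1=0 -> 000
Step 4: G0=NOT G0=NOT 0=1 G1=0(const) G2=G1=0 -> 100
Step 5: G0=NOT G0=NOT 1=0 G1=0(const) G2=G1=0 -> 000
Step 6: G0=NOT G0=NOT 0=1 G1=0(const) G2=G1=0 -> 100

100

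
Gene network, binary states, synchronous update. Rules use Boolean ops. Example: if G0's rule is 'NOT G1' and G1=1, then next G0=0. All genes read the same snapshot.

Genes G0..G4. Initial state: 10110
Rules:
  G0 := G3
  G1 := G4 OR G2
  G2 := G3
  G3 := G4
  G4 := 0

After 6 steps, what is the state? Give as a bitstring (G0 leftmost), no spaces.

Step 1: G0=G3=1 G1=G4|G2=0|1=1 G2=G3=1 G3=G4=0 G4=0(const) -> 11100
Step 2: G0=G3=0 G1=G4|G2=0|1=1 G2=G3=0 G3=G4=0 G4=0(const) -> 01000
Step 3: G0=G3=0 G1=G4|G2=0|0=0 G2=G3=0 G3=G4=0 G4=0(const) -> 00000
Step 4: G0=G3=0 G1=G4|G2=0|0=0 G2=G3=0 G3=G4=0 G4=0(const) -> 00000
Step 5: G0=G3=0 G1=G4|G2=0|0=0 G2=G3=0 G3=G4=0 G4=0(const) -> 00000
Step 6: G0=G3=0 G1=G4|G2=0|0=0 G2=G3=0 G3=G4=0 G4=0(const) -> 00000

00000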